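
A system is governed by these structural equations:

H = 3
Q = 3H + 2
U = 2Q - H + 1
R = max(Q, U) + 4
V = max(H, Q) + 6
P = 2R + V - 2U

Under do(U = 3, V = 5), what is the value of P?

29

Setting U = 3, V = 5 by intervention discards those variables' equations.
Q = 3H + 2  [with H=3]  = 11
R = max(Q, U) + 4  [with Q=11, U=3]  = 15
P = 2R + V - 2U  [with R=15, V=5, U=3]  = 29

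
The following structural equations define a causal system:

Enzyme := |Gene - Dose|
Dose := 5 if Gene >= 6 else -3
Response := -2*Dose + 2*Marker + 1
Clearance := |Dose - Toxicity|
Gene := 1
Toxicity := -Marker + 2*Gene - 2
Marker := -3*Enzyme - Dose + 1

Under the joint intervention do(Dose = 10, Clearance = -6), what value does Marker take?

Under do(Dose = 10, Clearance = -6), each intervened variable's structural equation is replaced by its fixed value.
Enzyme = |Gene - Dose|  [with Gene=1, Dose=10]  = 9
Marker = -3*Enzyme - Dose + 1  [with Enzyme=9, Dose=10]  = -36

-36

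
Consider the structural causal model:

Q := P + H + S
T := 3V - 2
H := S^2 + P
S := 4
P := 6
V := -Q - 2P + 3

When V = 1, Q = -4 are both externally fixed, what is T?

1

Setting V = 1, Q = -4 by intervention discards those variables' equations.
T = 3V - 2  [with V=1]  = 1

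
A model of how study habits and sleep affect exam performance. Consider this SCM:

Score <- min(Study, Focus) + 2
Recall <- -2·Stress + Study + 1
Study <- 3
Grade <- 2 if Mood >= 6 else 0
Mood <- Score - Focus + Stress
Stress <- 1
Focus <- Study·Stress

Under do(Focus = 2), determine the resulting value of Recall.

The intervention breaks the incoming arrows to Focus: Focus <- Study·Stress no longer applies, and Focus = 2.
No directed path runs from Focus to Recall, so Recall keeps its natural value.
Recall = -2·Stress + Study + 1  [with Stress=1, Study=3]  = 2

2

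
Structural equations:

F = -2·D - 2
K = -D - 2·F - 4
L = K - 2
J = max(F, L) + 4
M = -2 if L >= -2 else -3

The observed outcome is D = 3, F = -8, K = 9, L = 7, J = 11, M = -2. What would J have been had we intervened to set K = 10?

do(K=10) replaces the equation K = -D - 2·F - 4 with the constant K = 10.
F = -2·D - 2  [with D=3]  = -8
L = K - 2  [with K=10]  = 8
J = max(F, L) + 4  [with F=-8, L=8]  = 12

12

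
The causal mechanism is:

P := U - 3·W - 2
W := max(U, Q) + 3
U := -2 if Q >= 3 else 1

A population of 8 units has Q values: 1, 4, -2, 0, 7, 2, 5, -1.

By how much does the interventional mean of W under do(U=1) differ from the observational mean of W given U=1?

1.55

Under do(U=1), U's equation is replaced by U=1 for every unit. Per-unit W: 4, 7, 4, 4, 10, 5, 8, 4. Mean = 5.75.
Conditioning on U=1 selects the 5 unit(s) with Q ∈ {1, -2, 0, 2, -1}. Their W values: 4, 4, 4, 5, 4. Mean = 4.2.
Difference = 5.75 − 4.2 = 1.55.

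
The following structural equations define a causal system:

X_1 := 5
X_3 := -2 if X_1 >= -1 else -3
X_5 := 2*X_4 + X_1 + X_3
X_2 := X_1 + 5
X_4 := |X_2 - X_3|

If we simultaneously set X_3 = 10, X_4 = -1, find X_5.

13

Setting X_3 = 10, X_4 = -1 by intervention discards those variables' equations.
X_5 = 2*X_4 + X_1 + X_3  [with X_4=-1, X_1=5, X_3=10]  = 13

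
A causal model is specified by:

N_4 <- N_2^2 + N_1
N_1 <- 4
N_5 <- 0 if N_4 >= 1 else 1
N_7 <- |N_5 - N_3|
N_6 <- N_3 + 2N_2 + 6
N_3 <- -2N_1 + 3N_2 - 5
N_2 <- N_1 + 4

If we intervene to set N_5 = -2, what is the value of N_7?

13

Under do(N_5=-2), the mechanism N_5 <- 0 if N_4 >= 1 else 1 is discarded; N_5 is fixed at -2.
N_2 = N_1 + 4  [with N_1=4]  = 8
N_3 = -2N_1 + 3N_2 - 5  [with N_1=4, N_2=8]  = 11
N_7 = |N_5 - N_3|  [with N_5=-2, N_3=11]  = 13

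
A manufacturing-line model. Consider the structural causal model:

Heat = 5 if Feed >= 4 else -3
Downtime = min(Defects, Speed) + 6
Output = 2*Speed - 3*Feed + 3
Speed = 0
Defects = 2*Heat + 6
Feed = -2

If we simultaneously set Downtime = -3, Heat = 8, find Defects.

22

Under do(Downtime = -3, Heat = 8), each intervened variable's structural equation is replaced by its fixed value.
Defects = 2*Heat + 6  [with Heat=8]  = 22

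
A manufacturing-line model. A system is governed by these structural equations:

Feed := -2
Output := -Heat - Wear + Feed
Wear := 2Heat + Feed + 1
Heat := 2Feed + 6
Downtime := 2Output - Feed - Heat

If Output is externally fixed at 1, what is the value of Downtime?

Intervening sets Output = 1 and removes its equation (Output := -Heat - Wear + Feed).
Heat = 2Feed + 6  [with Feed=-2]  = 2
Downtime = 2Output - Feed - Heat  [with Output=1, Feed=-2, Heat=2]  = 2

2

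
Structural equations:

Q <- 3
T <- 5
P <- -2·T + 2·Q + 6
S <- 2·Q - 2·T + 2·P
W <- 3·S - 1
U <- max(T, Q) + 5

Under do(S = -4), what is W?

-13

Intervening sets S = -4 and removes its equation (S <- 2·Q - 2·T + 2·P).
W = 3·S - 1  [with S=-4]  = -13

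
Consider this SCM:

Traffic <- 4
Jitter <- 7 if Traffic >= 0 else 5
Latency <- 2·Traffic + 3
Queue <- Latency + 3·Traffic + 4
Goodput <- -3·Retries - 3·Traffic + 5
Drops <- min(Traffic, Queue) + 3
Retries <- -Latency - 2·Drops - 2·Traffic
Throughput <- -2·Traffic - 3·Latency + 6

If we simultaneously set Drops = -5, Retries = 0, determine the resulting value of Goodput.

The joint intervention fixes Drops = -5, Retries = 0, removing each variable's own equation.
Goodput = -3·Retries - 3·Traffic + 5  [with Retries=0, Traffic=4]  = -7

-7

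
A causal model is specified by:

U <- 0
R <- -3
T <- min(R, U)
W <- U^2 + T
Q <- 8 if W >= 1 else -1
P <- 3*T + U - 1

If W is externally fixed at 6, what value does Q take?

Intervening sets W = 6 and removes its equation (W <- U^2 + T).
Q = 8 if W >= 1 else -1  [with W=6]  = 8

8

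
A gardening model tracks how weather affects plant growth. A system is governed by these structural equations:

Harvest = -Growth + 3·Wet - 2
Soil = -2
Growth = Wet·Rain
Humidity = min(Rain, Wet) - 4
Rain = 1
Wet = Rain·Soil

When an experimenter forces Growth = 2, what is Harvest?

Under do(Growth=2), the mechanism Growth = Wet·Rain is discarded; Growth is fixed at 2.
Wet = Rain·Soil  [with Rain=1, Soil=-2]  = -2
Harvest = -Growth + 3·Wet - 2  [with Growth=2, Wet=-2]  = -10

-10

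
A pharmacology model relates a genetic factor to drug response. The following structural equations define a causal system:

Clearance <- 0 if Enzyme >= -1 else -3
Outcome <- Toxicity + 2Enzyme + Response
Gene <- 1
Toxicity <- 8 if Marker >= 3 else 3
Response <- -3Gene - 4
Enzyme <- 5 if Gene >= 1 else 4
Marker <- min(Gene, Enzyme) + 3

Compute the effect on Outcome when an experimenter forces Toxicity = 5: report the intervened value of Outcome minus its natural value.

-3

Under do(Toxicity=5), the mechanism Toxicity <- 8 if Marker >= 3 else 3 is discarded; Toxicity is fixed at 5.
Enzyme = 5 if Gene >= 1 else 4  [with Gene=1]  = 5
Response = -3Gene - 4  [with Gene=1]  = -7
Outcome = Toxicity + 2Enzyme + Response  [with Toxicity=5, Enzyme=5, Response=-7]  = 8
Without intervention: Enzyme = 5 if Gene >= 1 else 4  [with Gene=1]  = 5; Marker = min(Gene, Enzyme) + 3  [with Gene=1, Enzyme=5]  = 4; Response = -3Gene - 4  [with Gene=1]  = -7; Toxicity = 8 if Marker >= 3 else 3  [with Marker=4]  = 8; Outcome = Toxicity + 2Enzyme + Response  [with Toxicity=8, Enzyme=5, Response=-7]  = 11.
Change = 8 − 11 = -3.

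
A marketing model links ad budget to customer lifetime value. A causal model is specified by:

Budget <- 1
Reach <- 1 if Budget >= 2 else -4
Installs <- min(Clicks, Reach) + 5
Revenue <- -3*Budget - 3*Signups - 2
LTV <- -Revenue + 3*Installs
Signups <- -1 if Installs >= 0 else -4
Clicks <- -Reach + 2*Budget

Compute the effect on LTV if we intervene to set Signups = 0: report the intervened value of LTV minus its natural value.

Under do(Signups=0), the mechanism Signups <- -1 if Installs >= 0 else -4 is discarded; Signups is fixed at 0.
Reach = 1 if Budget >= 2 else -4  [with Budget=1]  = -4
Clicks = -Reach + 2*Budget  [with Reach=-4, Budget=1]  = 6
Installs = min(Clicks, Reach) + 5  [with Clicks=6, Reach=-4]  = 1
Revenue = -3*Budget - 3*Signups - 2  [with Budget=1, Signups=0]  = -5
LTV = -Revenue + 3*Installs  [with Revenue=-5, Installs=1]  = 8
Without intervention: Reach = 1 if Budget >= 2 else -4  [with Budget=1]  = -4; Clicks = -Reach + 2*Budget  [with Reach=-4, Budget=1]  = 6; Installs = min(Clicks, Reach) + 5  [with Clicks=6, Reach=-4]  = 1; Signups = -1 if Installs >= 0 else -4  [with Installs=1]  = -1; Revenue = -3*Budget - 3*Signups - 2  [with Budget=1, Signups=-1]  = -2; LTV = -Revenue + 3*Installs  [with Revenue=-2, Installs=1]  = 5.
Change = 8 − 5 = 3.

3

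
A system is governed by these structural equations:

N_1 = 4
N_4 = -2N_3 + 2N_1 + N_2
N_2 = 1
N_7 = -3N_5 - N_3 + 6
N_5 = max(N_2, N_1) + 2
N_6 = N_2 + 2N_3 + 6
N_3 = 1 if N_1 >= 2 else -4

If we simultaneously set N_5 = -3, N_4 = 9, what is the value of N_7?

14

Setting N_5 = -3, N_4 = 9 by intervention discards those variables' equations.
N_3 = 1 if N_1 >= 2 else -4  [with N_1=4]  = 1
N_7 = -3N_5 - N_3 + 6  [with N_5=-3, N_3=1]  = 14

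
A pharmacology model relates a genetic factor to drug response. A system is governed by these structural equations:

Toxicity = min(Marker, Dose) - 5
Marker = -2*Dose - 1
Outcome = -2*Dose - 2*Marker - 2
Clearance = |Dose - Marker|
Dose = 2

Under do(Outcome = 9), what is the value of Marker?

Under do(Outcome=9), the mechanism Outcome = -2*Dose - 2*Marker - 2 is discarded; Outcome is fixed at 9.
No directed path runs from Outcome to Marker, so Marker keeps its natural value.
Marker = -2*Dose - 1  [with Dose=2]  = -5

-5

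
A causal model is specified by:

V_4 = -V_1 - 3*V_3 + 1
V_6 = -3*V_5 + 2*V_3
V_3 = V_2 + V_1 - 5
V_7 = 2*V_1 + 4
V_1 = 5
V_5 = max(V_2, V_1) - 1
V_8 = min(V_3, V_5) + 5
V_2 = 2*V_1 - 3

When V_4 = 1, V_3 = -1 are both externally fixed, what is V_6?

The joint intervention fixes V_4 = 1, V_3 = -1, removing each variable's own equation.
V_2 = 2*V_1 - 3  [with V_1=5]  = 7
V_5 = max(V_2, V_1) - 1  [with V_2=7, V_1=5]  = 6
V_6 = -3*V_5 + 2*V_3  [with V_5=6, V_3=-1]  = -20

-20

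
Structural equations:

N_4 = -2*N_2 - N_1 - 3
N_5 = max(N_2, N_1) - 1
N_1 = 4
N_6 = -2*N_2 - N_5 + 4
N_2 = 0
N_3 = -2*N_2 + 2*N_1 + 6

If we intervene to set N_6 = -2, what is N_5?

3

do(N_6=-2) replaces the equation N_6 = -2*N_2 - N_5 + 4 with the constant N_6 = -2.
Since N_5 is not a descendant of the intervened variable, it is unaffected.
N_5 = max(N_2, N_1) - 1  [with N_2=0, N_1=4]  = 3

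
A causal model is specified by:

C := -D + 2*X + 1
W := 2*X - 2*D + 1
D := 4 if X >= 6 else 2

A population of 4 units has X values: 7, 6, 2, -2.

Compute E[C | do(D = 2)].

5.5

The intervention sets D=2 in all 4 units regardless of X. Recomputing C per unit gives 13, 11, 3, -5; average 5.5.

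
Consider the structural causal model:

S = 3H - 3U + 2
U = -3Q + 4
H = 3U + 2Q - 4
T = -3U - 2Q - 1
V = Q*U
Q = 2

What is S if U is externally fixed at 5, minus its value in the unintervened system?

Under do(U=5), the mechanism U = -3Q + 4 is discarded; U is fixed at 5.
H = 3U + 2Q - 4  [with U=5, Q=2]  = 15
S = 3H - 3U + 2  [with H=15, U=5]  = 32
Without intervention: U = -3Q + 4  [with Q=2]  = -2; H = 3U + 2Q - 4  [with U=-2, Q=2]  = -6; S = 3H - 3U + 2  [with H=-6, U=-2]  = -10.
Change = 32 − (-10) = 42.

42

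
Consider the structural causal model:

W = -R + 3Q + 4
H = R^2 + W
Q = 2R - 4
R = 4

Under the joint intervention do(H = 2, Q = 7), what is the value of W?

21

Setting H = 2, Q = 7 by intervention discards those variables' equations.
W = -R + 3Q + 4  [with R=4, Q=7]  = 21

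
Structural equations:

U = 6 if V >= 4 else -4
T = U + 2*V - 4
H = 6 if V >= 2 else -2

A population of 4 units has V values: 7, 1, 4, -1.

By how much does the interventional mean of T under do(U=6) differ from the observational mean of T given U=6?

-5.5

do(U=6) breaks U's dependence on V. With U=6 fixed, T across the units is 16, 4, 10, 0, mean 7.5.
Conditioning on U=6 selects the 2 unit(s) with V ∈ {7, 4}. Their T values: 16, 10. Mean = 13.
Difference = 7.5 − 13 = -5.5.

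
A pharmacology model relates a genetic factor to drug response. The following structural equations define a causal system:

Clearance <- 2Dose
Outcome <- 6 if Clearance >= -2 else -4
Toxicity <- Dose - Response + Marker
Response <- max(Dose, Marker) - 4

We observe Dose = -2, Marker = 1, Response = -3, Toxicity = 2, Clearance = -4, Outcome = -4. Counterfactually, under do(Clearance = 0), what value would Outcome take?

The intervention breaks the incoming arrows to Clearance: Clearance <- 2Dose no longer applies, and Clearance = 0.
Outcome = 6 if Clearance >= -2 else -4  [with Clearance=0]  = 6

6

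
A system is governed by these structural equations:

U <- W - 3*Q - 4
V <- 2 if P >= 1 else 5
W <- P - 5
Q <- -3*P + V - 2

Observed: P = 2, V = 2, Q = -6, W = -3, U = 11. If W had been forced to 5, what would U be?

19

Intervening sets W = 5 and removes its equation (W <- P - 5).
V = 2 if P >= 1 else 5  [with P=2]  = 2
Q = -3*P + V - 2  [with P=2, V=2]  = -6
U = W - 3*Q - 4  [with W=5, Q=-6]  = 19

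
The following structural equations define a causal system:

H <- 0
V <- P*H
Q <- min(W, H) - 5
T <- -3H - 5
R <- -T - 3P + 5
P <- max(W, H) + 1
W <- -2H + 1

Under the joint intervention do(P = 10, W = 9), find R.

-20

The joint intervention fixes P = 10, W = 9, removing each variable's own equation.
T = -3H - 5  [with H=0]  = -5
R = -T - 3P + 5  [with T=-5, P=10]  = -20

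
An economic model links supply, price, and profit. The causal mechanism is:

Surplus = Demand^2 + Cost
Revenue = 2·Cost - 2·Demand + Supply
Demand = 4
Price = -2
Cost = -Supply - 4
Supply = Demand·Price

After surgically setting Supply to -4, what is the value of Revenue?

-12

do(Supply=-4) replaces the equation Supply = Demand·Price with the constant Supply = -4.
Cost = -Supply - 4  [with Supply=-4]  = 0
Revenue = 2·Cost - 2·Demand + Supply  [with Cost=0, Demand=4, Supply=-4]  = -12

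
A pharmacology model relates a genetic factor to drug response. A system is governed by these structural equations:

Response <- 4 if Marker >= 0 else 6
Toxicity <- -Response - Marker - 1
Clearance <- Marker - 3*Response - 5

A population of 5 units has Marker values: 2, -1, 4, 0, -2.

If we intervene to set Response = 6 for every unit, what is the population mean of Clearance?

-22.4

do(Response=6) breaks Response's dependence on Marker. With Response=6 fixed, Clearance across the units is -21, -24, -19, -23, -25, mean -22.4.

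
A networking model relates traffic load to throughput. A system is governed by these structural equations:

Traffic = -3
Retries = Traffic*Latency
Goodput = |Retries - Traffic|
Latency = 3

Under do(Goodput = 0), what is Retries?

Under do(Goodput=0), the mechanism Goodput = |Retries - Traffic| is discarded; Goodput is fixed at 0.
Since Retries is not a descendant of the intervened variable, it is unaffected.
Retries = Traffic*Latency  [with Traffic=-3, Latency=3]  = -9

-9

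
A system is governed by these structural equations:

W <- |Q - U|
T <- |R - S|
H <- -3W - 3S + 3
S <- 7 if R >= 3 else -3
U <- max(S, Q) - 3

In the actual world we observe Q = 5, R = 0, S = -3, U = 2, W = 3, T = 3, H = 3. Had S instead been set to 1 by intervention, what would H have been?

-9

The intervention breaks the incoming arrows to S: S <- 7 if R >= 3 else -3 no longer applies, and S = 1.
U = max(S, Q) - 3  [with S=1, Q=5]  = 2
W = |Q - U|  [with Q=5, U=2]  = 3
H = -3W - 3S + 3  [with W=3, S=1]  = -9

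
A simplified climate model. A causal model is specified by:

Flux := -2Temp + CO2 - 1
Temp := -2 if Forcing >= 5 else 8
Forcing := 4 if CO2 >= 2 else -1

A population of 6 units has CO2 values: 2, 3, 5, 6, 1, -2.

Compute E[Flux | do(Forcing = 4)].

-14.5

do(Forcing=4) breaks Forcing's dependence on CO2. With Forcing=4 fixed, Flux across the units is -15, -14, -12, -11, -16, -19, mean -14.5.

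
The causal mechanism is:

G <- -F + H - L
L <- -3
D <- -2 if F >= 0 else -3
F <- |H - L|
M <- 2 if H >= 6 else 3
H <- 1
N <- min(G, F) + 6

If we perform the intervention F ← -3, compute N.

The intervention breaks the incoming arrows to F: F <- |H - L| no longer applies, and F = -3.
G = -F + H - L  [with F=-3, H=1, L=-3]  = 7
N = min(G, F) + 6  [with G=7, F=-3]  = 3

3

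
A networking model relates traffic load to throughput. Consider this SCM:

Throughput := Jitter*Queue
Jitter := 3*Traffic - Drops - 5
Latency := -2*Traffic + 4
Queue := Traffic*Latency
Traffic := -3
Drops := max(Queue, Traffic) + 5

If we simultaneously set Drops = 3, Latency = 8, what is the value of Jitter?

-17

The joint intervention fixes Drops = 3, Latency = 8, removing each variable's own equation.
Jitter = 3*Traffic - Drops - 5  [with Traffic=-3, Drops=3]  = -17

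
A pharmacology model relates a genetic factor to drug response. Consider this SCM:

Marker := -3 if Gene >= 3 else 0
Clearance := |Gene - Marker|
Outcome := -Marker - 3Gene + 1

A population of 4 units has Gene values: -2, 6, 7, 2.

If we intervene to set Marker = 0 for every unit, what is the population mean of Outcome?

-8.75

Every unit gets Marker=0 under the intervention. Outcome values become 7, -17, -20, -5; E[Outcome|do(Marker=0)] = -8.75.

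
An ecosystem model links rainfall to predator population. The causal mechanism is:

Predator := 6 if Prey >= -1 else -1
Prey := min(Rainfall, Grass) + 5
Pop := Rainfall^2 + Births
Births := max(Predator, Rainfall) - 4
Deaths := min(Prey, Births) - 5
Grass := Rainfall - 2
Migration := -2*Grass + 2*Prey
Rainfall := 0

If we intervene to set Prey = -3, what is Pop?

The intervention breaks the incoming arrows to Prey: Prey := min(Rainfall, Grass) + 5 no longer applies, and Prey = -3.
Predator = 6 if Prey >= -1 else -1  [with Prey=-3]  = -1
Births = max(Predator, Rainfall) - 4  [with Predator=-1, Rainfall=0]  = -4
Pop = Rainfall^2 + Births  [with Rainfall=0, Births=-4]  = -4

-4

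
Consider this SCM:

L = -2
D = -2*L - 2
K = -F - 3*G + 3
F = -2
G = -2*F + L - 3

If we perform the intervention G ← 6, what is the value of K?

The intervention breaks the incoming arrows to G: G = -2*F + L - 3 no longer applies, and G = 6.
K = -F - 3*G + 3  [with F=-2, G=6]  = -13

-13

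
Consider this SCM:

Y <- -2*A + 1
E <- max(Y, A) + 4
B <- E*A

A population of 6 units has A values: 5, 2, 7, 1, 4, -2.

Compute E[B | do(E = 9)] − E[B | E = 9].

12

Under do(E=9), E's equation is replaced by E=9 for every unit. Per-unit B: 45, 18, 63, 9, 36, -18. Mean = 25.5.
Conditioning on E=9 selects the 2 unit(s) with A ∈ {5, -2}. Their B values: 45, -18. Mean = 13.5.
Difference = 25.5 − 13.5 = 12.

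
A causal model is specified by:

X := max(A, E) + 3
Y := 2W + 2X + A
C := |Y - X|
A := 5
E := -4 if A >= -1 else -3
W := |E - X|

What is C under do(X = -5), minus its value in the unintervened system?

The intervention breaks the incoming arrows to X: X := max(A, E) + 3 no longer applies, and X = -5.
E = -4 if A >= -1 else -3  [with A=5]  = -4
W = |E - X|  [with E=-4, X=-5]  = 1
Y = 2W + 2X + A  [with W=1, X=-5, A=5]  = -3
C = |Y - X|  [with Y=-3, X=-5]  = 2
Without intervention: E = -4 if A >= -1 else -3  [with A=5]  = -4; X = max(A, E) + 3  [with A=5, E=-4]  = 8; W = |E - X|  [with E=-4, X=8]  = 12; Y = 2W + 2X + A  [with W=12, X=8, A=5]  = 45; C = |Y - X|  [with Y=45, X=8]  = 37.
Change = 2 − 37 = -35.

-35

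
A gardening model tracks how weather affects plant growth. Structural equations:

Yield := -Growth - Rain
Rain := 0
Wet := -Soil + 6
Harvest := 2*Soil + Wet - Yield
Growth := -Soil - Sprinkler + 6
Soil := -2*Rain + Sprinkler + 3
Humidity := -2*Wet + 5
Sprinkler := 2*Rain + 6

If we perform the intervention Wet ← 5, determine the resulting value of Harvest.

do(Wet=5) replaces the equation Wet := -Soil + 6 with the constant Wet = 5.
Sprinkler = 2*Rain + 6  [with Rain=0]  = 6
Soil = -2*Rain + Sprinkler + 3  [with Rain=0, Sprinkler=6]  = 9
Growth = -Soil - Sprinkler + 6  [with Soil=9, Sprinkler=6]  = -9
Yield = -Growth - Rain  [with Growth=-9, Rain=0]  = 9
Harvest = 2*Soil + Wet - Yield  [with Soil=9, Wet=5, Yield=9]  = 14

14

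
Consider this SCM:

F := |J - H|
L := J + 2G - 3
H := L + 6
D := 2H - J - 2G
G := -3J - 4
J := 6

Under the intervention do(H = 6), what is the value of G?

The intervention breaks the incoming arrows to H: H := L + 6 no longer applies, and H = 6.
Since G is not a descendant of the intervened variable, it is unaffected.
G = -3J - 4  [with J=6]  = -22

-22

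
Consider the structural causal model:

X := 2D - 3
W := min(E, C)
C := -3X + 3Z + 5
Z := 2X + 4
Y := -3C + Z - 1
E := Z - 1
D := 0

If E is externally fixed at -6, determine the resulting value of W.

-6

Intervening sets E = -6 and removes its equation (E := Z - 1).
X = 2D - 3  [with D=0]  = -3
Z = 2X + 4  [with X=-3]  = -2
C = -3X + 3Z + 5  [with X=-3, Z=-2]  = 8
W = min(E, C)  [with E=-6, C=8]  = -6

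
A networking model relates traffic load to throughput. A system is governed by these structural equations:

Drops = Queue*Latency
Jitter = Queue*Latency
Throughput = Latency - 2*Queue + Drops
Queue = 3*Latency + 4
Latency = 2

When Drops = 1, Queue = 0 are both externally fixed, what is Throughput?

3

Setting Drops = 1, Queue = 0 by intervention discards those variables' equations.
Throughput = Latency - 2*Queue + Drops  [with Latency=2, Queue=0, Drops=1]  = 3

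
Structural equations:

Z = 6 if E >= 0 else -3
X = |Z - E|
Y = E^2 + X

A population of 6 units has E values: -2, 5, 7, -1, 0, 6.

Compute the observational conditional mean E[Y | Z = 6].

29.5

E[Y|Z=6] averages over only the 4 units with Z=6 (E = 5, 7, 0, 6): Y = 26, 50, 6, 36, mean 29.5.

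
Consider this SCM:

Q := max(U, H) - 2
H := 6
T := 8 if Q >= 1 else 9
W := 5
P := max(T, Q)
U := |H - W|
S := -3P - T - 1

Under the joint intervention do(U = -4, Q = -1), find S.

Under do(U = -4, Q = -1), each intervened variable's structural equation is replaced by its fixed value.
T = 8 if Q >= 1 else 9  [with Q=-1]  = 9
P = max(T, Q)  [with T=9, Q=-1]  = 9
S = -3P - T - 1  [with P=9, T=9]  = -37

-37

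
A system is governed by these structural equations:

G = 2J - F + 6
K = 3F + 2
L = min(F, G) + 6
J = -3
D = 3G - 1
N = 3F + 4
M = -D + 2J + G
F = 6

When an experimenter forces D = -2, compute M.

-10

do(D=-2) replaces the equation D = 3G - 1 with the constant D = -2.
G = 2J - F + 6  [with J=-3, F=6]  = -6
M = -D + 2J + G  [with D=-2, J=-3, G=-6]  = -10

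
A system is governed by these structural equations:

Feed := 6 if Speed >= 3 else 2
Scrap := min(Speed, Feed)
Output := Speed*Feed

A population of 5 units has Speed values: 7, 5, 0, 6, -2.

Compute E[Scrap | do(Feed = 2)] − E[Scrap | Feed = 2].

1.8

Under do(Feed=2), Feed's equation is replaced by Feed=2 for every unit. Per-unit Scrap: 2, 2, 0, 2, -2. Mean = 0.8.
Observing Feed=2 restricts to units where Feed's equation naturally yields 2: Speed ∈ {0, -2}. In that subpopulation Scrap = 0, -2, mean -1.
Difference = 0.8 − (-1) = 1.8.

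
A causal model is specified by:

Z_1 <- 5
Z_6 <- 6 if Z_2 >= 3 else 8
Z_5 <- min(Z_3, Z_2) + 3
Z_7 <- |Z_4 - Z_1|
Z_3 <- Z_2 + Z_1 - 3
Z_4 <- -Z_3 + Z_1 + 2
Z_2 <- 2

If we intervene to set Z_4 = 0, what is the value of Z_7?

5

The intervention breaks the incoming arrows to Z_4: Z_4 <- -Z_3 + Z_1 + 2 no longer applies, and Z_4 = 0.
Z_7 = |Z_4 - Z_1|  [with Z_4=0, Z_1=5]  = 5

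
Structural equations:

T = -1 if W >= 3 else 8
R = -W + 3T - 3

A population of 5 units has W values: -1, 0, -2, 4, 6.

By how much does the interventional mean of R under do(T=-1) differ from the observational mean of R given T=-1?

The intervention sets T=-1 in all 5 units regardless of W. Recomputing R per unit gives -5, -6, -4, -10, -12; average -7.4.
E[R|T=-1] averages over only the 2 units with T=-1 (W = 4, 6): R = -10, -12, mean -11.
Difference = -7.4 − (-11) = 3.6.

3.6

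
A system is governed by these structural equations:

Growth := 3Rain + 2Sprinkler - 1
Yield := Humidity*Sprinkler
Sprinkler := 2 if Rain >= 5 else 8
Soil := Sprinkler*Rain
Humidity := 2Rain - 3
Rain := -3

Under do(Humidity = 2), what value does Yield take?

The intervention breaks the incoming arrows to Humidity: Humidity := 2Rain - 3 no longer applies, and Humidity = 2.
Sprinkler = 2 if Rain >= 5 else 8  [with Rain=-3]  = 8
Yield = Humidity*Sprinkler  [with Humidity=2, Sprinkler=8]  = 16

16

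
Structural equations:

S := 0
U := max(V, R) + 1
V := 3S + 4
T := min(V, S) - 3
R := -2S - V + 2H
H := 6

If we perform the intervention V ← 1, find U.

12

The intervention breaks the incoming arrows to V: V := 3S + 4 no longer applies, and V = 1.
R = -2S - V + 2H  [with S=0, V=1, H=6]  = 11
U = max(V, R) + 1  [with V=1, R=11]  = 12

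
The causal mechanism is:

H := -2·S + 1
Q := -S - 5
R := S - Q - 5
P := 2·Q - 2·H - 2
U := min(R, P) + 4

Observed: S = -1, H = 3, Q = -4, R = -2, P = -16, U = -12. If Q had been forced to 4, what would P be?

0

do(Q=4) replaces the equation Q := -S - 5 with the constant Q = 4.
H = -2·S + 1  [with S=-1]  = 3
P = 2·Q - 2·H - 2  [with Q=4, H=3]  = 0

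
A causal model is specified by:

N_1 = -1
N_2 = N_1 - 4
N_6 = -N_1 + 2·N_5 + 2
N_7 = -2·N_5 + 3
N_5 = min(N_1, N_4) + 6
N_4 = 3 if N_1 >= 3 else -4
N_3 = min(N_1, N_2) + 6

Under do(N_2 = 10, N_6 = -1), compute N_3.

5

The joint intervention fixes N_2 = 10, N_6 = -1, removing each variable's own equation.
N_3 = min(N_1, N_2) + 6  [with N_1=-1, N_2=10]  = 5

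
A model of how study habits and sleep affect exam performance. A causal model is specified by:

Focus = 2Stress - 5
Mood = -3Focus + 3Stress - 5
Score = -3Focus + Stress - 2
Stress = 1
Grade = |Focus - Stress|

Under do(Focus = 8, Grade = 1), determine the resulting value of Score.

Under do(Focus = 8, Grade = 1), each intervened variable's structural equation is replaced by its fixed value.
Score = -3Focus + Stress - 2  [with Focus=8, Stress=1]  = -25

-25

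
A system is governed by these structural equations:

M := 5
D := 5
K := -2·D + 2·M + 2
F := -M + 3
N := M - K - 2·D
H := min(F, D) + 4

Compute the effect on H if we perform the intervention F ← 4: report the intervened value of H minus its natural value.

6

Under do(F=4), the mechanism F := -M + 3 is discarded; F is fixed at 4.
H = min(F, D) + 4  [with F=4, D=5]  = 8
Without intervention: F = -M + 3  [with M=5]  = -2; H = min(F, D) + 4  [with F=-2, D=5]  = 2.
Change = 8 − 2 = 6.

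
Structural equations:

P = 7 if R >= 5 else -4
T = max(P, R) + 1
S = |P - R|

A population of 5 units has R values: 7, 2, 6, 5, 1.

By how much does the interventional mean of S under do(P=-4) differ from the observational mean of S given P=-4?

2.7

Every unit gets P=-4 under the intervention. S values become 11, 6, 10, 9, 5; E[S|do(P=-4)] = 8.2.
Conditioning on P=-4 selects the 2 unit(s) with R ∈ {2, 1}. Their S values: 6, 5. Mean = 5.5.
Difference = 8.2 − 5.5 = 2.7.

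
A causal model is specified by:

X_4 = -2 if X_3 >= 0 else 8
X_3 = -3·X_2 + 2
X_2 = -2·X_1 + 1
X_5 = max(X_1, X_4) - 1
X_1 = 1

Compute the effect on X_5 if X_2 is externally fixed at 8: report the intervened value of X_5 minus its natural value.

7

do(X_2=8) replaces the equation X_2 = -2·X_1 + 1 with the constant X_2 = 8.
X_3 = -3·X_2 + 2  [with X_2=8]  = -22
X_4 = -2 if X_3 >= 0 else 8  [with X_3=-22]  = 8
X_5 = max(X_1, X_4) - 1  [with X_1=1, X_4=8]  = 7
Without intervention: X_2 = -2·X_1 + 1  [with X_1=1]  = -1; X_3 = -3·X_2 + 2  [with X_2=-1]  = 5; X_4 = -2 if X_3 >= 0 else 8  [with X_3=5]  = -2; X_5 = max(X_1, X_4) - 1  [with X_1=1, X_4=-2]  = 0.
Change = 7 − 0 = 7.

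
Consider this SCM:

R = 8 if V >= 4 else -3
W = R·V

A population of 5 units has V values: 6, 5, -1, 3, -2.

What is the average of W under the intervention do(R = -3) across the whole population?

Under do(R=-3), R's equation is replaced by R=-3 for every unit. Per-unit W: -18, -15, 3, -9, 6. Mean = -6.6.

-6.6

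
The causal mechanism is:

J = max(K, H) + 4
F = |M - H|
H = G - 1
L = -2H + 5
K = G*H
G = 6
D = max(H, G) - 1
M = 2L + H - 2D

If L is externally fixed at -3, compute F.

The intervention breaks the incoming arrows to L: L = -2H + 5 no longer applies, and L = -3.
H = G - 1  [with G=6]  = 5
D = max(H, G) - 1  [with H=5, G=6]  = 5
M = 2L + H - 2D  [with L=-3, H=5, D=5]  = -11
F = |M - H|  [with M=-11, H=5]  = 16

16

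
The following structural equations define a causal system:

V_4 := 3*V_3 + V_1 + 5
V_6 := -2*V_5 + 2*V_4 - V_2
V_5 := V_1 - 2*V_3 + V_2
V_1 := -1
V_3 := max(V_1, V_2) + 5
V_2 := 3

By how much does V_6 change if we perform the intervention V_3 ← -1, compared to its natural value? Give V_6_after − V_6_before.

The intervention breaks the incoming arrows to V_3: V_3 := max(V_1, V_2) + 5 no longer applies, and V_3 = -1.
V_4 = 3*V_3 + V_1 + 5  [with V_3=-1, V_1=-1]  = 1
V_5 = V_1 - 2*V_3 + V_2  [with V_1=-1, V_3=-1, V_2=3]  = 4
V_6 = -2*V_5 + 2*V_4 - V_2  [with V_5=4, V_4=1, V_2=3]  = -9
Without intervention: V_3 = max(V_1, V_2) + 5  [with V_1=-1, V_2=3]  = 8; V_4 = 3*V_3 + V_1 + 5  [with V_3=8, V_1=-1]  = 28; V_5 = V_1 - 2*V_3 + V_2  [with V_1=-1, V_3=8, V_2=3]  = -14; V_6 = -2*V_5 + 2*V_4 - V_2  [with V_5=-14, V_4=28, V_2=3]  = 81.
Change = -9 − 81 = -90.

-90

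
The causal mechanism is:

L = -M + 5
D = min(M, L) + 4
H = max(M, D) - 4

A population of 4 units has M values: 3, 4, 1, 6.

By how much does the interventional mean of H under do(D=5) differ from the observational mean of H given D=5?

0.25

Under do(D=5), D's equation is replaced by D=5 for every unit. Per-unit H: 1, 1, 1, 2. Mean = 1.25.
E[H|D=5] averages over only the 2 units with D=5 (M = 4, 1): H = 1, 1, mean 1.
Difference = 1.25 − 1 = 0.25.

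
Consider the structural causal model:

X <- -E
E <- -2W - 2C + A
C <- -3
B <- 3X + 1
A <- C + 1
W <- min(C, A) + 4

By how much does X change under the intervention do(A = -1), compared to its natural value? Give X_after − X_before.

do(A=-1) replaces the equation A <- C + 1 with the constant A = -1.
W = min(C, A) + 4  [with C=-3, A=-1]  = 1
E = -2W - 2C + A  [with W=1, C=-3, A=-1]  = 3
X = -E  [with E=3]  = -3
Without intervention: A = C + 1  [with C=-3]  = -2; W = min(C, A) + 4  [with C=-3, A=-2]  = 1; E = -2W - 2C + A  [with W=1, C=-3, A=-2]  = 2; X = -E  [with E=2]  = -2.
Change = -3 − (-2) = -1.

-1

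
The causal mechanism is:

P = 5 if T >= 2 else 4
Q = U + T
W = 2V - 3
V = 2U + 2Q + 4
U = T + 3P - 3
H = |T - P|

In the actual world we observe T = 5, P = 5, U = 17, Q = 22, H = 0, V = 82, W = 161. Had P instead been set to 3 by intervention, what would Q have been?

16

Under do(P=3), the mechanism P = 5 if T >= 2 else 4 is discarded; P is fixed at 3.
U = T + 3P - 3  [with T=5, P=3]  = 11
Q = U + T  [with U=11, T=5]  = 16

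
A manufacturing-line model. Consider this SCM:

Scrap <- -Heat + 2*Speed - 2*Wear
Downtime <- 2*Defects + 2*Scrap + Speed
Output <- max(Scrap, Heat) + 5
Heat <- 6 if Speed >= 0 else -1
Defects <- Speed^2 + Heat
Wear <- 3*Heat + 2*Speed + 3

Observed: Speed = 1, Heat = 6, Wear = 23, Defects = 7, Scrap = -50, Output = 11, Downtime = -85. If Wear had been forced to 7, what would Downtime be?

-21

The intervention breaks the incoming arrows to Wear: Wear <- 3*Heat + 2*Speed + 3 no longer applies, and Wear = 7.
Heat = 6 if Speed >= 0 else -1  [with Speed=1]  = 6
Defects = Speed^2 + Heat  [with Speed=1, Heat=6]  = 7
Scrap = -Heat + 2*Speed - 2*Wear  [with Heat=6, Speed=1, Wear=7]  = -18
Downtime = 2*Defects + 2*Scrap + Speed  [with Defects=7, Scrap=-18, Speed=1]  = -21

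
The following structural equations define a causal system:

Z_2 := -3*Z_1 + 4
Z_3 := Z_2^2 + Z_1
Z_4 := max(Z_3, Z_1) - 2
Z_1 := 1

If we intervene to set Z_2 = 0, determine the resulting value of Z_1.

Under do(Z_2=0), the mechanism Z_2 := -3*Z_1 + 4 is discarded; Z_2 is fixed at 0.
Z_1 is not downstream of the intervention, so its value is determined by the original equations.

1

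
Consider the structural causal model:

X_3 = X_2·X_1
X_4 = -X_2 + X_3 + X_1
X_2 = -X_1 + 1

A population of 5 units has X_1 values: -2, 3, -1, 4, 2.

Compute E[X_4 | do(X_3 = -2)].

The intervention sets X_3=-2 in all 5 units regardless of X_1. Recomputing X_4 per unit gives -7, 3, -5, 5, 1; average -0.6.

-0.6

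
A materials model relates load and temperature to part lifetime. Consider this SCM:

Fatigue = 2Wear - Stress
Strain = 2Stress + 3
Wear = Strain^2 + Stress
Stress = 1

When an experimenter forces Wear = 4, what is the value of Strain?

Under do(Wear=4), the mechanism Wear = Strain^2 + Stress is discarded; Wear is fixed at 4.
Since Strain is not a descendant of the intervened variable, it is unaffected.
Strain = 2Stress + 3  [with Stress=1]  = 5

5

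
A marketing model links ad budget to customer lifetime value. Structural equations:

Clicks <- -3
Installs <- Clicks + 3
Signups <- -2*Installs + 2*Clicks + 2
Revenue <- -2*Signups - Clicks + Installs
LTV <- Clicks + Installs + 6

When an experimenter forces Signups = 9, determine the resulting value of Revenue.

The intervention breaks the incoming arrows to Signups: Signups <- -2*Installs + 2*Clicks + 2 no longer applies, and Signups = 9.
Installs = Clicks + 3  [with Clicks=-3]  = 0
Revenue = -2*Signups - Clicks + Installs  [with Signups=9, Clicks=-3, Installs=0]  = -15

-15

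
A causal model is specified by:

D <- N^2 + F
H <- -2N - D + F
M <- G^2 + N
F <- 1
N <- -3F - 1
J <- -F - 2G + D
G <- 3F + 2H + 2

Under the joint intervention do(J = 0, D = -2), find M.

725

Setting J = 0, D = -2 by intervention discards those variables' equations.
N = -3F - 1  [with F=1]  = -4
H = -2N - D + F  [with N=-4, D=-2, F=1]  = 11
G = 3F + 2H + 2  [with F=1, H=11]  = 27
M = G^2 + N  [with G=27, N=-4]  = 725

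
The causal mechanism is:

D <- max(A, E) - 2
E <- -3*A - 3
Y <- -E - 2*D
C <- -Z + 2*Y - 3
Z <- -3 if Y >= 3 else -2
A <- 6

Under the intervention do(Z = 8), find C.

The intervention breaks the incoming arrows to Z: Z <- -3 if Y >= 3 else -2 no longer applies, and Z = 8.
E = -3*A - 3  [with A=6]  = -21
D = max(A, E) - 2  [with A=6, E=-21]  = 4
Y = -E - 2*D  [with E=-21, D=4]  = 13
C = -Z + 2*Y - 3  [with Z=8, Y=13]  = 15

15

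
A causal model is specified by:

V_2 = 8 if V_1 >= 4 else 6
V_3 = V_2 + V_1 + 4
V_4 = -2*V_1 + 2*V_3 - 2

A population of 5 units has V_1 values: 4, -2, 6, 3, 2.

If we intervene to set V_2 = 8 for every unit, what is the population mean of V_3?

14.6

Every unit gets V_2=8 under the intervention. V_3 values become 16, 10, 18, 15, 14; E[V_3|do(V_2=8)] = 14.6.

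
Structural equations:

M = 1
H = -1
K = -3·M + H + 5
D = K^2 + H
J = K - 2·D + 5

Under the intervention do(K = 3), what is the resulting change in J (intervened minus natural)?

do(K=3) replaces the equation K = -3·M + H + 5 with the constant K = 3.
D = K^2 + H  [with K=3, H=-1]  = 8
J = K - 2·D + 5  [with K=3, D=8]  = -8
Without intervention: K = -3·M + H + 5  [with M=1, H=-1]  = 1; D = K^2 + H  [with K=1, H=-1]  = 0; J = K - 2·D + 5  [with K=1, D=0]  = 6.
Change = -8 − 6 = -14.

-14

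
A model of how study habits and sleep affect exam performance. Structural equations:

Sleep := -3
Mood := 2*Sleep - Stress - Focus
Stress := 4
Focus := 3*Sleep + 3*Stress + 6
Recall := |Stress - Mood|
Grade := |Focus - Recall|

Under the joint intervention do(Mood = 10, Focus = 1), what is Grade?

5

The joint intervention fixes Mood = 10, Focus = 1, removing each variable's own equation.
Recall = |Stress - Mood|  [with Stress=4, Mood=10]  = 6
Grade = |Focus - Recall|  [with Focus=1, Recall=6]  = 5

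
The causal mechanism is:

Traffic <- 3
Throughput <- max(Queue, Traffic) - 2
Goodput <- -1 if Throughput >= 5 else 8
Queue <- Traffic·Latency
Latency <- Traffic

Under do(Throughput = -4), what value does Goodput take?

Intervening sets Throughput = -4 and removes its equation (Throughput <- max(Queue, Traffic) - 2).
Goodput = -1 if Throughput >= 5 else 8  [with Throughput=-4]  = 8

8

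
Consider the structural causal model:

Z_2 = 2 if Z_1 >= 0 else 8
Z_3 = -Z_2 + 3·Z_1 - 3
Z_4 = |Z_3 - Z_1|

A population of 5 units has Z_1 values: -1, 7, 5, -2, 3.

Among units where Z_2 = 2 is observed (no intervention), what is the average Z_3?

E[Z_3|Z_2=2] averages over only the 3 units with Z_2=2 (Z_1 = 7, 5, 3): Z_3 = 16, 10, 4, mean 10.

10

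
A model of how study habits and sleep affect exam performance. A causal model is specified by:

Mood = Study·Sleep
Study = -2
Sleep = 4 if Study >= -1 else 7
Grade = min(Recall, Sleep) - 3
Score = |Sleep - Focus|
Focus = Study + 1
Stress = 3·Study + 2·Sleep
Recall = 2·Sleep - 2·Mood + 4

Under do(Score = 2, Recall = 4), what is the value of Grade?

1

Under do(Score = 2, Recall = 4), each intervened variable's structural equation is replaced by its fixed value.
Sleep = 4 if Study >= -1 else 7  [with Study=-2]  = 7
Grade = min(Recall, Sleep) - 3  [with Recall=4, Sleep=7]  = 1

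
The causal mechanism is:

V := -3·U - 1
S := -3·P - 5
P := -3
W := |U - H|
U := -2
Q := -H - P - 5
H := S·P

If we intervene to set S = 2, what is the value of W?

4

do(S=2) replaces the equation S := -3·P - 5 with the constant S = 2.
H = S·P  [with S=2, P=-3]  = -6
W = |U - H|  [with U=-2, H=-6]  = 4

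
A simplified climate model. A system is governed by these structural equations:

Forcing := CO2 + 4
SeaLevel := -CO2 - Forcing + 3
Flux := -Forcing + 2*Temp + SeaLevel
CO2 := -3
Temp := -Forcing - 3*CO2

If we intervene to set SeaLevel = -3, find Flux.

Intervening sets SeaLevel = -3 and removes its equation (SeaLevel := -CO2 - Forcing + 3).
Forcing = CO2 + 4  [with CO2=-3]  = 1
Temp = -Forcing - 3*CO2  [with Forcing=1, CO2=-3]  = 8
Flux = -Forcing + 2*Temp + SeaLevel  [with Forcing=1, Temp=8, SeaLevel=-3]  = 12

12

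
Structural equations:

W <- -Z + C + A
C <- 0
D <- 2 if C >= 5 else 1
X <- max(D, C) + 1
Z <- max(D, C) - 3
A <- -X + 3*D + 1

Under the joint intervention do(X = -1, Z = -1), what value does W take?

6

Setting X = -1, Z = -1 by intervention discards those variables' equations.
D = 2 if C >= 5 else 1  [with C=0]  = 1
A = -X + 3*D + 1  [with X=-1, D=1]  = 5
W = -Z + C + A  [with Z=-1, C=0, A=5]  = 6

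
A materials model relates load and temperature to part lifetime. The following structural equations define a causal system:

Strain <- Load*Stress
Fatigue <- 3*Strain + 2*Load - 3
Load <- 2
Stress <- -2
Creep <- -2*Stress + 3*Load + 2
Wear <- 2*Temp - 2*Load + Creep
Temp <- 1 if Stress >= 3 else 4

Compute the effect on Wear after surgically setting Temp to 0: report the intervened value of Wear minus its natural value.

-8

Under do(Temp=0), the mechanism Temp <- 1 if Stress >= 3 else 4 is discarded; Temp is fixed at 0.
Creep = -2*Stress + 3*Load + 2  [with Stress=-2, Load=2]  = 12
Wear = 2*Temp - 2*Load + Creep  [with Temp=0, Load=2, Creep=12]  = 8
Without intervention: Temp = 1 if Stress >= 3 else 4  [with Stress=-2]  = 4; Creep = -2*Stress + 3*Load + 2  [with Stress=-2, Load=2]  = 12; Wear = 2*Temp - 2*Load + Creep  [with Temp=4, Load=2, Creep=12]  = 16.
Change = 8 − 16 = -8.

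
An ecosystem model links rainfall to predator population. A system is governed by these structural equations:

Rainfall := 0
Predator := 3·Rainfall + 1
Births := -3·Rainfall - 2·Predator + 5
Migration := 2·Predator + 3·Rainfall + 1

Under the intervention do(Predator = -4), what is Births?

13

The intervention breaks the incoming arrows to Predator: Predator := 3·Rainfall + 1 no longer applies, and Predator = -4.
Births = -3·Rainfall - 2·Predator + 5  [with Rainfall=0, Predator=-4]  = 13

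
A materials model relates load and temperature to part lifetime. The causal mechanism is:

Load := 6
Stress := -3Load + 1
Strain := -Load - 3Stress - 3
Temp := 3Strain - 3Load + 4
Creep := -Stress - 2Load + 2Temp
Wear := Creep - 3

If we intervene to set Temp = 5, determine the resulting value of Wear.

12

Under do(Temp=5), the mechanism Temp := 3Strain - 3Load + 4 is discarded; Temp is fixed at 5.
Stress = -3Load + 1  [with Load=6]  = -17
Creep = -Stress - 2Load + 2Temp  [with Stress=-17, Load=6, Temp=5]  = 15
Wear = Creep - 3  [with Creep=15]  = 12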